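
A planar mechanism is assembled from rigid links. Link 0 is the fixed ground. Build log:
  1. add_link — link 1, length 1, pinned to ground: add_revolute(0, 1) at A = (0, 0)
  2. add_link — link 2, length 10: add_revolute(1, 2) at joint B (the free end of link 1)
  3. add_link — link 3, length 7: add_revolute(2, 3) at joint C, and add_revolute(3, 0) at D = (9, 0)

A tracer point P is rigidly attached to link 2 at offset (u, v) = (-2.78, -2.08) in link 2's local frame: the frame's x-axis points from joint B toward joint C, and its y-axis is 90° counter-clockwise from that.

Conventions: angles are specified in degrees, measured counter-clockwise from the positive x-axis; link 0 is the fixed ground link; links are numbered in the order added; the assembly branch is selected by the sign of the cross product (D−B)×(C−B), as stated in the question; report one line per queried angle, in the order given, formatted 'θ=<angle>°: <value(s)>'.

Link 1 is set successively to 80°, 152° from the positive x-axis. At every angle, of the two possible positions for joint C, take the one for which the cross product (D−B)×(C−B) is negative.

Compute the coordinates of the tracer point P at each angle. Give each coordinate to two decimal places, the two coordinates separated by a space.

A=(0,0), D=(9.00,0)
θ=80°: B = A + 1.00·(cos80°, sin80°) = (0.1736, 0.9848)
θ=80°: |BD| = 8.8811
θ=80°: circle(B,10.00) ∩ circle(D,7.00): a=7.3118, h=6.8218
θ=80°:   candidates: C₊=(8.1968,6.9538) cross=60.585; C₋=(6.6839,-6.6057) cross=-60.585
θ=80°:   branch - wants cross < 0 → take C=(6.6839,-6.6057) (cross=-60.585)
θ=80°: ex = (C−B)/|BC| = (0.6510,-0.7591); ey = (0.7591,0.6510)
θ=80°: P = B + -2.78·ex + -2.08·ey = (-3.2150,1.7408)
θ=152°: B = A + 1.00·(cos152°, sin152°) = (-0.8829, 0.4695)
θ=152°: |BD| = 9.8941
θ=152°: circle(B,10.00) ∩ circle(D,7.00): a=7.5243, h=6.5867
θ=152°:   candidates: C₊=(6.9455,6.6917) cross=65.169; C₋=(6.3204,-6.4668) cross=-65.169
θ=152°:   branch - wants cross < 0 → take C=(6.3204,-6.4668) (cross=-65.169)
θ=152°: ex = (C−B)/|BC| = (0.7203,-0.6936); ey = (0.6936,0.7203)
θ=152°: P = B + -2.78·ex + -2.08·ey = (-4.3282,0.8995)

θ=80°: -3.22 1.74
θ=152°: -4.33 0.90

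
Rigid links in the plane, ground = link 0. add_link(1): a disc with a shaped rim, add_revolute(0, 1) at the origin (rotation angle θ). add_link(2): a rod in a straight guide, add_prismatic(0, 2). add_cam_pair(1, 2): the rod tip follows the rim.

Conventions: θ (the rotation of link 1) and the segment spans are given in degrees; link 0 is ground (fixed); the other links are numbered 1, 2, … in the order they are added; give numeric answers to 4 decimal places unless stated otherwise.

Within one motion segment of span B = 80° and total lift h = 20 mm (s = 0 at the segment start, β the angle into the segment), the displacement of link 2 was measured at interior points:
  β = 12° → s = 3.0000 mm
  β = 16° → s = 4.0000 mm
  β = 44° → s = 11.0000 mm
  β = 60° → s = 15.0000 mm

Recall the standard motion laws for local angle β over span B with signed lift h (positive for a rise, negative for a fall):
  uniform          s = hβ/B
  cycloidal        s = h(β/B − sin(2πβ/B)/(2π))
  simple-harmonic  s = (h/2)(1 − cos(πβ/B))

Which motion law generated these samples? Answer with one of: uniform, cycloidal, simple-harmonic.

candidates at β/B = r: uniform s = h·r (linear in β); cycloidal s = h·(r − sin(2πr)/(2π)); simple-harmonic s = (h/2)(1 − cos(πr))
β=12°: printed 3.0000 | uniform 3.0000, cycloidal 0.4248, simple-harmonic 1.0899
β=16°: printed 4.0000 | uniform 4.0000, cycloidal 0.9727, simple-harmonic 1.9098
β=44°: printed 11.0000 | uniform 11.0000, cycloidal 11.9836, simple-harmonic 11.5643
β=60°: printed 15.0000 | uniform 15.0000, cycloidal 18.1831, simple-harmonic 17.0711
only one law matches every sample → uniform

uniform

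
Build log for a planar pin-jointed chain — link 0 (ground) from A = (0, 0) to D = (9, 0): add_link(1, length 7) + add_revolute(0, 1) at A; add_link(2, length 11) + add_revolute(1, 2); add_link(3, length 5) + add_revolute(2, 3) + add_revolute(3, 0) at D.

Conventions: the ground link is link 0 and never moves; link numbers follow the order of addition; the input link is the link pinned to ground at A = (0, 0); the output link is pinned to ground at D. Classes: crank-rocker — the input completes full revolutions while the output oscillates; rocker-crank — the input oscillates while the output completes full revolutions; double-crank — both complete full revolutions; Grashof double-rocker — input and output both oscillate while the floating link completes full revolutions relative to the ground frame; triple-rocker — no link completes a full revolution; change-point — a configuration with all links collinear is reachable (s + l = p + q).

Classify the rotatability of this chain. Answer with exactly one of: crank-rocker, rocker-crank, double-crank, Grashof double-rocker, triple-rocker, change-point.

lengths: ground=9, input=7, coupler=11, output=5
sorted: s=5 (shortest), l=11 (longest), p+q=16
s + l = 16 vs p + q = 16
s + l = p + q → change-point (collinear configuration reachable)

change-point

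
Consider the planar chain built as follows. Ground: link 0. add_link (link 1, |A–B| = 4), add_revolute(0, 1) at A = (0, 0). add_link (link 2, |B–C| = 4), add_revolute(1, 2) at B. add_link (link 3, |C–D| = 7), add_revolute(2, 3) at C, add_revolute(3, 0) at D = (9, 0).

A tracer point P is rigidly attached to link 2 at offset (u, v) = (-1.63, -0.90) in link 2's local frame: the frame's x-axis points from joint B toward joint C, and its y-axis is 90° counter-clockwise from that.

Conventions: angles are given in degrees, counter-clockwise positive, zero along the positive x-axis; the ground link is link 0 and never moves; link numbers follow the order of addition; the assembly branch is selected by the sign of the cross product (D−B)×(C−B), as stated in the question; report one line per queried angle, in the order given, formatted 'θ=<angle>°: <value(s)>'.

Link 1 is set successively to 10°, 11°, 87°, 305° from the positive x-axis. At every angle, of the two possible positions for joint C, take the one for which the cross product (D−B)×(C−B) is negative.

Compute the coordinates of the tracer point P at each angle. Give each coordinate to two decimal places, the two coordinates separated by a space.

A=(0,0), D=(9.00,0)
θ=10°: B = A + 4.00·(cos10°, sin10°) = (3.9392, 0.6946)
θ=10°: |BD| = 5.1082
θ=10°: circle(B,4.00) ∩ circle(D,7.00): a=-0.6760, h=3.9425
θ=10°:   candidates: C₊=(3.8056,4.6924) cross=20.139; C₋=(2.7334,-3.1193) cross=-20.139
θ=10°:   branch - wants cross < 0 → take C=(2.7334,-3.1193) (cross=-20.139)
θ=10°: ex = (C−B)/|BC| = (-0.3014,-0.9535); ey = (0.9535,-0.3014)
θ=10°: P = B + -1.63·ex + -0.90·ey = (3.5725,2.5201)
θ=11°: B = A + 4.00·(cos11°, sin11°) = (3.9265, 0.7632)
θ=11°: |BD| = 5.1306
θ=11°: circle(B,4.00) ∩ circle(D,7.00): a=-0.6507, h=3.9467
θ=11°:   candidates: C₊=(3.8701,4.7628) cross=20.249; C₋=(2.6959,-3.0428) cross=-20.249
θ=11°:   branch - wants cross < 0 → take C=(2.6959,-3.0428) (cross=-20.249)
θ=11°: ex = (C−B)/|BC| = (-0.3077,-0.9515); ey = (0.9515,-0.3077)
θ=11°: P = B + -1.63·ex + -0.90·ey = (3.5716,2.5911)
θ=87°: B = A + 4.00·(cos87°, sin87°) = (0.2093, 3.9945)
θ=87°: |BD| = 9.6557
θ=87°: circle(B,4.00) ∩ circle(D,7.00): a=3.1190, h=2.5044
θ=87°:   candidates: C₊=(4.0850,4.9842) cross=24.181; C₋=(2.0129,0.4242) cross=-24.181
θ=87°:   branch - wants cross < 0 → take C=(2.0129,0.4242) (cross=-24.181)
θ=87°: ex = (C−B)/|BC| = (0.4509,-0.8926); ey = (0.8926,0.4509)
θ=87°: P = B + -1.63·ex + -0.90·ey = (-1.3289,5.0436)
θ=305°: B = A + 4.00·(cos305°, sin305°) = (2.2943, -3.2766)
θ=305°: |BD| = 7.4634
θ=305°: circle(B,4.00) ∩ circle(D,7.00): a=1.5209, h=3.6996
θ=305°:   candidates: C₊=(2.0366,0.7151) cross=27.611; C₋=(5.2850,-5.9329) cross=-27.611
θ=305°:   branch - wants cross < 0 → take C=(5.2850,-5.9329) (cross=-27.611)
θ=305°: ex = (C−B)/|BC| = (0.7477,-0.6641); ey = (0.6641,0.7477)
θ=305°: P = B + -1.63·ex + -0.90·ey = (0.4779,-2.8671)

θ=10°: 3.57 2.52
θ=11°: 3.57 2.59
θ=87°: -1.33 5.04
θ=305°: 0.48 -2.87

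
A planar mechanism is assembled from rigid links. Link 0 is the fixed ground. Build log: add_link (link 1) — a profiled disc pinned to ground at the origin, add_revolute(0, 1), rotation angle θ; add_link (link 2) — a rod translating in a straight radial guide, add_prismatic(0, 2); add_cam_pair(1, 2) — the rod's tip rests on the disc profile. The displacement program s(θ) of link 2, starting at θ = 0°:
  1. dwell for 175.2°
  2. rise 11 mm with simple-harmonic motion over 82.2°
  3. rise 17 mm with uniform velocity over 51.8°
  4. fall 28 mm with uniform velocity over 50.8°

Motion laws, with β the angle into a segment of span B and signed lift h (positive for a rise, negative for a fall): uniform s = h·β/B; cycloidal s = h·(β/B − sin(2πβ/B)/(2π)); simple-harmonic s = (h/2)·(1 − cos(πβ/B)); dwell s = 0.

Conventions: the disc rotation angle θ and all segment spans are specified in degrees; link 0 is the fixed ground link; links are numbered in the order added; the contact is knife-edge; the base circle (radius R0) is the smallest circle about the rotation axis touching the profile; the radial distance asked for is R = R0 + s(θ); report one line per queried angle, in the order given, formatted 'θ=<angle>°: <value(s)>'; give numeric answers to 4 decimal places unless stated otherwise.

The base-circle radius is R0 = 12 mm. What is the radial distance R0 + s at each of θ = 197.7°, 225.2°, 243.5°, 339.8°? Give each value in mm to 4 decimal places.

seg 1 [0°–175.2°] dwell: s stays 0.0000
seg 2 [175.2°–257.4°] simple-harmonic, h=11: θ=197.7° here. β=22.5, B=82.2. 11/2·(1 − cos(π·0.2737)) = 1.9113 → s = 1.9113
seg 2 [175.2°–257.4°] simple-harmonic, h=11: θ=225.2° here. β=50, B=82.2. 11/2·(1 − cos(π·0.6083)) = 7.3349 → s = 7.3349
seg 2 [175.2°–257.4°] simple-harmonic, h=11: θ=243.5° here. β=68.3, B=82.2. 11/2·(1 − cos(π·0.8309)) = 10.2420 → s = 10.2420
seg 2 [175.2°–257.4°] simple-harmonic, h=11: full span → s += 11 → s = 11.0000
seg 3 [257.4°–309.2°] uniform, h=17: full span → s += 17 → s = 28.0000
seg 4 [309.2°–360°] uniform, h=-28: θ=339.8° here. β=30.6, B=50.8. -28·30.6/50.8 = -16.8661 → s = 11.1339
θ=197.7°: R = R0 + s = 12 + 1.9113 = 13.9113
θ=225.2°: R = R0 + s = 12 + 7.3349 = 19.3349
θ=243.5°: R = R0 + s = 12 + 10.2420 = 22.2420
θ=339.8°: R = R0 + s = 12 + 11.1339 = 23.1339

θ=197.7°: 13.9113
θ=225.2°: 19.3349
θ=243.5°: 22.2420
θ=339.8°: 23.1339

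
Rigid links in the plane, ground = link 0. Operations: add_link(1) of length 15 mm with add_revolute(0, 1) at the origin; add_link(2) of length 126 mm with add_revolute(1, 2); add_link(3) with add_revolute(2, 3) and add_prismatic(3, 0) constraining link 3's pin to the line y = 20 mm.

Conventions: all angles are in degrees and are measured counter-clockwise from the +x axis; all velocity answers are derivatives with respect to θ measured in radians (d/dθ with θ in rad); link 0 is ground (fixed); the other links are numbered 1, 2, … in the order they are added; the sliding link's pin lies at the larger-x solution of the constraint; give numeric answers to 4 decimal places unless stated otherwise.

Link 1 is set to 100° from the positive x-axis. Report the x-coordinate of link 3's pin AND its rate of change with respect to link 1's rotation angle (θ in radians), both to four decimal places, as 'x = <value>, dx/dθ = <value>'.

geometry: r = 15 mm, L = 126 mm, e = 20 mm
crank pin P = (r cos θ, r sin θ) = (-2.604723, 14.772116)
h = r sin θ − e = 14.772116 − 20 = -5.227884
x = r cos θ + √(L² − h²) = -2.604723 + 125.891498 = 123.286775
dx/dθ = −r sin θ − h·r cos θ/√(L² − h²) (θ in radians; h = -5.227884) = -14.880282

x = 123.2868, dx/dθ = -14.8803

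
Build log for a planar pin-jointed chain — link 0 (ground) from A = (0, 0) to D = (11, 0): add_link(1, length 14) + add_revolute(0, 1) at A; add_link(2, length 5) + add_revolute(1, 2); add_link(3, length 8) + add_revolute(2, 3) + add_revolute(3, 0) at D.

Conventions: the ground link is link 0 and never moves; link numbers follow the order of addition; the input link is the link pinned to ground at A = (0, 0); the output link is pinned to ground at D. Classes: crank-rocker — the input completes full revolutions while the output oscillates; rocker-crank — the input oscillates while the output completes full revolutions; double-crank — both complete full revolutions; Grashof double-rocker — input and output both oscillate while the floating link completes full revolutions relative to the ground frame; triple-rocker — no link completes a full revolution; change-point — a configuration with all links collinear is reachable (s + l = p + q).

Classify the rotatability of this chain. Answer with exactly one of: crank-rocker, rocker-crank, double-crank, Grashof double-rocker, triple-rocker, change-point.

lengths: ground=11, input=14, coupler=5, output=8
sorted: s=5 (shortest), l=14 (longest), p+q=19
s + l = 19 vs p + q = 19
s + l = p + q → change-point (collinear configuration reachable)

change-point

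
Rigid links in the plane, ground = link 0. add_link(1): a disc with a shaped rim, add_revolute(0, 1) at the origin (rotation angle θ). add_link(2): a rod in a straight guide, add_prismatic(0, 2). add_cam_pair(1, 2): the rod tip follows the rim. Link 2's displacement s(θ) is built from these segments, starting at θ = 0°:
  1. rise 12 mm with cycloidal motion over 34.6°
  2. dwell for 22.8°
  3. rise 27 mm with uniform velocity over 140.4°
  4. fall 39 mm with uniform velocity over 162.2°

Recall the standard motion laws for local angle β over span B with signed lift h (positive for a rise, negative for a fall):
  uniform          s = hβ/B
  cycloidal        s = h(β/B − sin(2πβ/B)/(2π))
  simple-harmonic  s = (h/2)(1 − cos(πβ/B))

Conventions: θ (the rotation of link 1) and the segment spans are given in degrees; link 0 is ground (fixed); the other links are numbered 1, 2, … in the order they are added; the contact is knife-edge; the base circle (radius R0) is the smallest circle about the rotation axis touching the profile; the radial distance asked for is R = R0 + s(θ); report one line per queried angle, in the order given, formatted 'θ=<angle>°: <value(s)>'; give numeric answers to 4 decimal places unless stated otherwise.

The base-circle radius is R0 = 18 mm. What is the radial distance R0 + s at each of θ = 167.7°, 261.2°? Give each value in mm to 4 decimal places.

segment 1 (0° to 34.6°, cycloidal, h = 12) is passed completely: s = 0.0000 + (12) = 12.0000
segment 2 (34.6° to 57.4°, dwell): s unchanged at 12.0000
θ = 167.7° falls in segment 3 (57.4° to 197.8°, uniform, h = 27): β = 167.7 − 57.4 = 110.3°, B = 140.4°; Δs = 27·110.3/140.4 = 21.2115; s = 12.0000 + 21.2115 = 33.2115
segment 3 (57.4° to 197.8°, uniform, h = 27) is passed completely: s = 12.0000 + (27) = 39.0000
θ = 261.2° falls in segment 4 (197.8° to 360°, uniform, h = -39): β = 261.2 − 197.8 = 63.4°, B = 162.2°; Δs = -39·63.4/162.2 = -15.2441; s = 39.0000 − 15.2441 = 23.7559
θ=167.7°: R = R0 + s = 18 + 33.2115 = 51.2115
θ=261.2°: R = R0 + s = 18 + 23.7559 = 41.7559

θ=167.7°: 51.2115
θ=261.2°: 41.7559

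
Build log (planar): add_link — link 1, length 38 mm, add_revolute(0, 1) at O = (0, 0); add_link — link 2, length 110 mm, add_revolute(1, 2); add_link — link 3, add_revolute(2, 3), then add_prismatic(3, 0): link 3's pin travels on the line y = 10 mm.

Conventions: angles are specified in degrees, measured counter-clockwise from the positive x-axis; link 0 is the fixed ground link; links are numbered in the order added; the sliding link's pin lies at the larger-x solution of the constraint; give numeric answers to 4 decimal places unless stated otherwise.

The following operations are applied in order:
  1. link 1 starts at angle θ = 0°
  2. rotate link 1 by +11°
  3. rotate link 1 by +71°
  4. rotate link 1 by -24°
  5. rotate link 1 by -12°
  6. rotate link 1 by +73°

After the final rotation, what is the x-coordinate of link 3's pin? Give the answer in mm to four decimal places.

geometry: r = 38 mm, L = 110 mm, e = 10 mm; θ starts at 0°
rotate link 1 by +11°: θ ← 0° +11° = 11°
rotate link 1 by +71°: θ ← 11° +71° = 82°
rotate link 1 by -24°: θ ← 82° -24° = 58°
rotate link 1 by -12°: θ ← 58° -12° = 46°
rotate link 1 by +73°: θ ← 46° +73° = 119°
crank pin P = (r cos θ, r sin θ) = (-18.422766, 33.235549)
h = r sin θ − e = 33.235549 − 10 = 23.235549
x = r cos θ + √(L² − h²) = -18.422766 + 107.517949 = 89.095183

89.0952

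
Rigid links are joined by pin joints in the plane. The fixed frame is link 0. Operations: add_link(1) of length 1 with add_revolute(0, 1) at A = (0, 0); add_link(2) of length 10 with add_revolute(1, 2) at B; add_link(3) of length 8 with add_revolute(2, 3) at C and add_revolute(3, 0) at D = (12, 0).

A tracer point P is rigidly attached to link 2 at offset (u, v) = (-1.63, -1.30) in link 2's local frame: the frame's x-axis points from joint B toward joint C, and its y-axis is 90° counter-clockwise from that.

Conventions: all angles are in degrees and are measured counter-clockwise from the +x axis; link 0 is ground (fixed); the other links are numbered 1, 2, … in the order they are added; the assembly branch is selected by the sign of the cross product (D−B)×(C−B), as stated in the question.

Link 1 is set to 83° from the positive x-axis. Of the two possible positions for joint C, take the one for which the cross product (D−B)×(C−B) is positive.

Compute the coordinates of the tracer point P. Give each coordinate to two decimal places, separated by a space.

A=(0,0), D=(12.00,0)
B = A + 1.00·(cos83°, sin83°) = (0.1219, 0.9925)
|BD| = 11.9195
circle(B,10.00) ∩ circle(D,8.00): a=7.4699, h=6.6484
  candidates: C₊=(8.1194,6.9958) cross=79.245; C₋=(7.0122,-6.2547) cross=-79.245
  branch + wants cross > 0 → take C=(8.1194,6.9958) (cross=79.245)
ex = (C−B)/|BC| = (0.7998,0.6003); ey = (-0.6003,0.7998)
P = B + -1.63·ex + -1.30·ey = (-0.4013,-1.0257)

-0.40 -1.03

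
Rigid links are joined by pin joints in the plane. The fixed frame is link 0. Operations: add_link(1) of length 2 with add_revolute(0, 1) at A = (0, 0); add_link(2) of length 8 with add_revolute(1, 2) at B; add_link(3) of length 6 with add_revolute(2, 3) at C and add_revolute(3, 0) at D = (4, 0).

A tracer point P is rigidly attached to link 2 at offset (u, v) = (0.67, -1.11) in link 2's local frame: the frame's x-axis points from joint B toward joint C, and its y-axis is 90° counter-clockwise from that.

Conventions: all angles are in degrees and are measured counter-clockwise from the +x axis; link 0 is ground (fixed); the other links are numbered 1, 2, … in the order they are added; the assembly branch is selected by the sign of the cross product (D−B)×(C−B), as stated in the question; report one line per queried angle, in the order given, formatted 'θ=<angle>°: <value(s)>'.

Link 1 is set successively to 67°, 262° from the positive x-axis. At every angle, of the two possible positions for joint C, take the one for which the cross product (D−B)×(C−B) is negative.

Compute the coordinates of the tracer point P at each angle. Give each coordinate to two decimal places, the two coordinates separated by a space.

A=(0,0), D=(4.00,0)
θ=67°: B = A + 2.00·(cos67°, sin67°) = (0.7815, 1.8410)
θ=67°: |BD| = 3.7079
θ=67°: circle(B,8.00) ∩ circle(D,6.00): a=5.6297, h=5.6839
θ=67°:   candidates: C₊=(8.4903,3.9796) cross=21.075; C₋=(2.8461,-5.8880) cross=-21.075
θ=67°:   branch - wants cross < 0 → take C=(2.8461,-5.8880) (cross=-21.075)
θ=67°: ex = (C−B)/|BC| = (0.2581,-0.9661); ey = (0.9661,0.2581)
θ=67°: P = B + 0.67·ex + -1.11·ey = (-0.1180,0.9072)
θ=262°: B = A + 2.00·(cos262°, sin262°) = (-0.2783, -1.9805)
θ=262°: |BD| = 4.7145
θ=262°: circle(B,8.00) ∩ circle(D,6.00): a=5.3268, h=5.9687
θ=262°:   candidates: C₊=(2.0482,5.6737) cross=28.139; C₋=(7.0630,-5.1592) cross=-28.139
θ=262°:   branch - wants cross < 0 → take C=(7.0630,-5.1592) (cross=-28.139)
θ=262°: ex = (C−B)/|BC| = (0.9177,-0.3973); ey = (0.3973,0.9177)
θ=262°: P = B + 0.67·ex + -1.11·ey = (-0.1046,-3.2654)

θ=67°: -0.12 0.91
θ=262°: -0.10 -3.27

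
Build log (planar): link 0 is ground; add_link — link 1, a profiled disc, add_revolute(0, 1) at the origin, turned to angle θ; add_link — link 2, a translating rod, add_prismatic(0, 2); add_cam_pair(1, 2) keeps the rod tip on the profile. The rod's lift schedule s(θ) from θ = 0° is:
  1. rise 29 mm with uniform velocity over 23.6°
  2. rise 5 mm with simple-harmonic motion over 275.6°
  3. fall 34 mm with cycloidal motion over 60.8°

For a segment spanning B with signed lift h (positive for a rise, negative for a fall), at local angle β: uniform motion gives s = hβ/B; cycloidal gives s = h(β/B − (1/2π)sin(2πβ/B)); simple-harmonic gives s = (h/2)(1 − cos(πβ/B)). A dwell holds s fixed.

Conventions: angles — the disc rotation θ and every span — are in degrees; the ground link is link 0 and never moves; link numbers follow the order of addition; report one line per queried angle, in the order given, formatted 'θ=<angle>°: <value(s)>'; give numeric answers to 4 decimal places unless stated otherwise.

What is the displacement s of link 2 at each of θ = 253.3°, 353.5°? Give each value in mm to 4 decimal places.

seg 1 [0°–23.6°] uniform, h=29: full span → s += 29 → s = 29.0000
seg 2 [23.6°–299.2°] simple-harmonic, h=5: θ=253.3° here. β=229.7, B=275.6. 5/2·(1 − cos(π·0.8335)) = 4.6655 → s = 33.6655
seg 2 [23.6°–299.2°] simple-harmonic, h=5: full span → s += 5 → s = 34.0000
seg 3 [299.2°–360°] cycloidal, h=-34: θ=353.5° here. β=54.3, B=60.8. -34·(0.8931 − sin(2π·0.8931)/(2π)) = -33.7328 → s = 0.2672

θ=253.3°: 33.6655
θ=353.5°: 0.2672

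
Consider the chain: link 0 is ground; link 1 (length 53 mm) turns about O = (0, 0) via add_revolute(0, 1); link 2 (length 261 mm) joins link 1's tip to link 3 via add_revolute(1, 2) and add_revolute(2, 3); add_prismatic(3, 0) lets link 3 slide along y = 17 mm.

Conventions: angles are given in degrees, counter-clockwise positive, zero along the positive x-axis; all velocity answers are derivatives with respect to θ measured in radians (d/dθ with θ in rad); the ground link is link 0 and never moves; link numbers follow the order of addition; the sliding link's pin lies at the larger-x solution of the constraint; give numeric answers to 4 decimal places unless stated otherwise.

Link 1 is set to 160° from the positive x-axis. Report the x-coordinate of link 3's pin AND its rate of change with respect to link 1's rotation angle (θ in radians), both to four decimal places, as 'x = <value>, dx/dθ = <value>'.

geometry: r = 53 mm, L = 261 mm, e = 17 mm
crank pin P = (r cos θ, r sin θ) = (-49.803709, 18.127068)
h = r sin θ − e = 18.127068 − 17 = 1.127068
x = r cos θ + √(L² − h²) = -49.803709 + 260.997566 = 211.193858
dx/dθ = −r sin θ − h·r cos θ/√(L² − h²) (θ in radians; h = 1.127068) = -17.912000

x = 211.1939, dx/dθ = -17.9120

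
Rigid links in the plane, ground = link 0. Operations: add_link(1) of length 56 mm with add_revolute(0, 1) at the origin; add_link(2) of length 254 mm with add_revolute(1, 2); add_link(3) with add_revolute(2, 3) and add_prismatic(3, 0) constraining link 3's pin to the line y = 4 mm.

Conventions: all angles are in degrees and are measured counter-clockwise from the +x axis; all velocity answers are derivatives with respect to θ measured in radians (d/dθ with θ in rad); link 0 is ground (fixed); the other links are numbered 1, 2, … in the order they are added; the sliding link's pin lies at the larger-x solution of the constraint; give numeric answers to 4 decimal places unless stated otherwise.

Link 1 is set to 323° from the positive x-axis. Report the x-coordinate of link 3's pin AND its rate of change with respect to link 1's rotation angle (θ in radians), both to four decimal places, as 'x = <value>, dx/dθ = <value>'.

geometry: r = 56 mm, L = 254 mm, e = 4 mm
crank pin P = (r cos θ, r sin θ) = (44.723589, -33.701641)
h = r sin θ − e = -33.701641 − 4 = -37.701641
x = r cos θ + √(L² − h²) = 44.723589 + 251.186358 = 295.909946
dx/dθ = −r sin θ − h·r cos θ/√(L² − h²) (θ in radians; h = -37.701641) = 40.414397

x = 295.9099, dx/dθ = 40.4144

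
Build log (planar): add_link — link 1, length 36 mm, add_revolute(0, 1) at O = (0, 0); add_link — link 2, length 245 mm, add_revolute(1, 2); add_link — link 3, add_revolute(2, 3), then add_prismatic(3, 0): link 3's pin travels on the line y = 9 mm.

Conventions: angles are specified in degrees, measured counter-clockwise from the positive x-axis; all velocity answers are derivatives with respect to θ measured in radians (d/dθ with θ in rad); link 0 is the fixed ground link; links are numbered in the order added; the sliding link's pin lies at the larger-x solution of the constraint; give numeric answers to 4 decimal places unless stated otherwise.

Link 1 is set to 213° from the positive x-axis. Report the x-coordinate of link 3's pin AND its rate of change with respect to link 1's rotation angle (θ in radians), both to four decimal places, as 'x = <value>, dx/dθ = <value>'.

geometry: r = 36 mm, L = 245 mm, e = 9 mm
crank pin P = (r cos θ, r sin θ) = (-30.192140, -19.607005)
h = r sin θ − e = -19.607005 − 9 = -28.607005
x = r cos θ + √(L² − h²) = -30.192140 + 243.324144 = 213.132004
dx/dθ = −r sin θ − h·r cos θ/√(L² − h²) (θ in radians; h = -28.607005) = 16.057392

x = 213.1320, dx/dθ = 16.0574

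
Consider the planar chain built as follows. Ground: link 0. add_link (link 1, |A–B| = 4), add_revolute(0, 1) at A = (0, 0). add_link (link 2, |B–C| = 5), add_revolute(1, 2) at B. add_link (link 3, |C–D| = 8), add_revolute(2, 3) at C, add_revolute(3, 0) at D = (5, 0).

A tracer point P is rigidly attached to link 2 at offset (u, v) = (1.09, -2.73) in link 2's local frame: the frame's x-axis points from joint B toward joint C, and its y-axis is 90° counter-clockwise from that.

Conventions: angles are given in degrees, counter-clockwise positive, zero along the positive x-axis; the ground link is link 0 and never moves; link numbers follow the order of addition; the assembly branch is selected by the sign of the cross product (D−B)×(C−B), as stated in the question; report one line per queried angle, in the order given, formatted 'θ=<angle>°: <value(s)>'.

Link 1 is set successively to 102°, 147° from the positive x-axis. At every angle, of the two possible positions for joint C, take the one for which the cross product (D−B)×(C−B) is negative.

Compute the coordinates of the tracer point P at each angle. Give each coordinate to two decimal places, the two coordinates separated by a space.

A=(0,0), D=(5.00,0)
θ=102°: B = A + 4.00·(cos102°, sin102°) = (-0.8316, 3.9126)
θ=102°: |BD| = 7.0226
θ=102°: circle(B,5.00) ∩ circle(D,8.00): a=0.7345, h=4.9458
θ=102°:   candidates: C₊=(2.5338,7.6104) cross=34.732; C₋=(-2.9772,-0.6037) cross=-34.732
θ=102°:   branch - wants cross < 0 → take C=(-2.9772,-0.6037) (cross=-34.732)
θ=102°: ex = (C−B)/|BC| = (-0.4291,-0.9033); ey = (0.9033,-0.4291)
θ=102°: P = B + 1.09·ex + -2.73·ey = (-3.7653,4.0995)
θ=147°: B = A + 4.00·(cos147°, sin147°) = (-3.3547, 2.1786)
θ=147°: |BD| = 8.6341
θ=147°: circle(B,5.00) ∩ circle(D,8.00): a=2.0585, h=4.5566
θ=147°:   candidates: C₊=(-0.2130,6.0683) cross=39.342; C₋=(-2.5125,-2.7500) cross=-39.342
θ=147°:   branch - wants cross < 0 → take C=(-2.5125,-2.7500) (cross=-39.342)
θ=147°: ex = (C−B)/|BC| = (0.1684,-0.9857); ey = (0.9857,0.1684)
θ=147°: P = B + 1.09·ex + -2.73·ey = (-5.8621,0.6443)

θ=102°: -3.77 4.10
θ=147°: -5.86 0.64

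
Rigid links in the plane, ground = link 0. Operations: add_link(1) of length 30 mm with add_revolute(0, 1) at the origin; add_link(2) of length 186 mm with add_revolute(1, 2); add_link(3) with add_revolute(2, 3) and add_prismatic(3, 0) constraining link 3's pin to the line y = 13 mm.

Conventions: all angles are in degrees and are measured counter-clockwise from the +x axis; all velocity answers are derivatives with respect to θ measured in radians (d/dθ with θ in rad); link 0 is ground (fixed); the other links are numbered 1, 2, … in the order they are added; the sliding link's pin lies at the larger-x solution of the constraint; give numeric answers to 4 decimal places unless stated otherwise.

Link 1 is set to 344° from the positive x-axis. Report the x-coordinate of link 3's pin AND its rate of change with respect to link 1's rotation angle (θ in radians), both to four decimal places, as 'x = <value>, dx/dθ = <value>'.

geometry: r = 30 mm, L = 186 mm, e = 13 mm
crank pin P = (r cos θ, r sin θ) = (28.837851, -8.269121)
h = r sin θ − e = -8.269121 − 13 = -21.269121
x = r cos θ + √(L² − h²) = 28.837851 + 184.779935 = 213.617786
dx/dθ = −r sin θ − h·r cos θ/√(L² − h²) (θ in radians; h = -21.269121) = 11.588506

x = 213.6178, dx/dθ = 11.5885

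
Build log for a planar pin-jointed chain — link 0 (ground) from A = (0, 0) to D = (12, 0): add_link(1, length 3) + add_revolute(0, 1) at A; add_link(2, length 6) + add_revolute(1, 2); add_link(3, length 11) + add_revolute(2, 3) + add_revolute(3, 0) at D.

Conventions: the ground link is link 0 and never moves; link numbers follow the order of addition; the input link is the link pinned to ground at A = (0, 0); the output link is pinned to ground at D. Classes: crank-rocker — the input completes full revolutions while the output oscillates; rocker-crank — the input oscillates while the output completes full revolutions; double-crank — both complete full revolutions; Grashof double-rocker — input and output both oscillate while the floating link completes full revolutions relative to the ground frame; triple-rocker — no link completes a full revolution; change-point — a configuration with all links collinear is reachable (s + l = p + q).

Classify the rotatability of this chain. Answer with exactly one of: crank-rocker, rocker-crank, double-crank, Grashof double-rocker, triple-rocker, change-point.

lengths: ground=12, input=3, coupler=6, output=11
sorted: s=3 (shortest), l=12 (longest), p+q=17
s + l = 15 vs p + q = 17
s + l < p + q (Grashof) with shortest = input link → crank-rocker

crank-rocker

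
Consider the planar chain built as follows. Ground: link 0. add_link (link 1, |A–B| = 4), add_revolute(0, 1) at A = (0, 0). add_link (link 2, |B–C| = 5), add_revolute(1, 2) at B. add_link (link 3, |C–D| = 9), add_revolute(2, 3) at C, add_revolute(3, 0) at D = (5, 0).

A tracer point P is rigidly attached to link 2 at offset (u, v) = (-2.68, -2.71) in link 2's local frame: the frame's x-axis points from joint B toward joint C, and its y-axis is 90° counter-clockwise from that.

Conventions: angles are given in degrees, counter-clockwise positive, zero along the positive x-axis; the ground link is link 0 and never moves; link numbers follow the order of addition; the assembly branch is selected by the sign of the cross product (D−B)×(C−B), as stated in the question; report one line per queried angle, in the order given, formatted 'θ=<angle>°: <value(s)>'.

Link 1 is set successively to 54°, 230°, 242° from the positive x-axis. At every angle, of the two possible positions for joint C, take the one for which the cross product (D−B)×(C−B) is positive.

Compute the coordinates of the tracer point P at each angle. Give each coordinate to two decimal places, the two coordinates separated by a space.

A=(0,0), D=(5.00,0)
θ=54°: B = A + 4.00·(cos54°, sin54°) = (2.3511, 3.2361)
θ=54°: |BD| = 4.1819
θ=54°: circle(B,5.00) ∩ circle(D,9.00): a=-4.6045, h=1.9490
θ=54°:   candidates: C₊=(0.9428,8.0336) cross=8.151; C₋=(-2.0735,5.5646) cross=-8.151
θ=54°:   branch + wants cross > 0 → take C=(0.9428,8.0336) (cross=8.151)
θ=54°: ex = (C−B)/|BC| = (-0.2817,0.9595); ey = (-0.9595,-0.2817)
θ=54°: P = B + -2.68·ex + -2.71·ey = (5.7063,1.4279)
θ=230°: B = A + 4.00·(cos230°, sin230°) = (-2.5712, -3.0642)
θ=230°: |BD| = 8.1677
θ=230°: circle(B,5.00) ∩ circle(D,9.00): a=0.6557, h=4.9568
θ=230°:   candidates: C₊=(-3.8229,1.7766) cross=40.486; C₋=(-0.1037,-7.4130) cross=-40.486
θ=230°:   branch + wants cross > 0 → take C=(-3.8229,1.7766) (cross=40.486)
θ=230°: ex = (C−B)/|BC| = (-0.2504,0.9682); ey = (-0.9682,-0.2504)
θ=230°: P = B + -2.68·ex + -2.71·ey = (0.7235,-4.9804)
θ=242°: B = A + 4.00·(cos242°, sin242°) = (-1.8779, -3.5318)
θ=242°: |BD| = 7.7317
θ=242°: circle(B,5.00) ∩ circle(D,9.00): a=0.2444, h=4.9940
θ=242°:   candidates: C₊=(-3.9417,1.0224) cross=38.612; C₋=(0.6207,-7.8627) cross=-38.612
θ=242°:   branch + wants cross > 0 → take C=(-3.9417,1.0224) (cross=38.612)
θ=242°: ex = (C−B)/|BC| = (-0.4128,0.9108); ey = (-0.9108,-0.4128)
θ=242°: P = B + -2.68·ex + -2.71·ey = (1.6967,-4.8542)

θ=54°: 5.71 1.43
θ=230°: 0.72 -4.98
θ=242°: 1.70 -4.85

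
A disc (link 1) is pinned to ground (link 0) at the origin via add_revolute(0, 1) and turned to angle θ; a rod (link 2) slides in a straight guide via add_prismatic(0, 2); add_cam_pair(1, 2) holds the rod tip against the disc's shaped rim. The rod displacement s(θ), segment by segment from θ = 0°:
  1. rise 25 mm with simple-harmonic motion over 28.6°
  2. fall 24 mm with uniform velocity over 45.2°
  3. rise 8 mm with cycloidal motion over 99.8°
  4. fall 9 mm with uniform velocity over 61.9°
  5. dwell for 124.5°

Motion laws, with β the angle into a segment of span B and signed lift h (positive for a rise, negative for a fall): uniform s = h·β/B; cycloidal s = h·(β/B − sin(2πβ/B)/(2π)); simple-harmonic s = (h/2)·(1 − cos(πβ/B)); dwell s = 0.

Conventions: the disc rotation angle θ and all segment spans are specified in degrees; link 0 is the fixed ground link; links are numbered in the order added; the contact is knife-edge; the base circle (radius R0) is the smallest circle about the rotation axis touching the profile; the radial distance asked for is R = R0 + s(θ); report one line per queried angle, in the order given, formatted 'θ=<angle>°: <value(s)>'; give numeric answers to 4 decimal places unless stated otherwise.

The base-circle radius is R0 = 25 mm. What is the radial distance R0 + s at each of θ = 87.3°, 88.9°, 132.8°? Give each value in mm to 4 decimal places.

segment 1 (0° to 28.6°, simple-harmonic, h = 25) is passed completely: s = 0.0000 + (25) = 25.0000
segment 2 (28.6° to 73.8°, uniform, h = -24) is passed completely: s = 25.0000 + (-24) = 1.0000
θ = 87.3° falls in segment 3 (73.8° to 173.6°, cycloidal, h = 8): β = 87.3 − 73.8 = 13.5°, B = 99.8°; Δs = 8·(0.1353 − sin(2π·0.1353)/(2π)) = 0.1257; s = 1.0000 + 0.1257 = 1.1257
θ = 88.9° falls in segment 3 (73.8° to 173.6°, cycloidal, h = 8): β = 88.9 − 73.8 = 15.1°, B = 99.8°; Δs = 8·(0.1513 − sin(2π·0.1513)/(2π)) = 0.1743; s = 1.0000 + 0.1743 = 1.1743
θ = 132.8° falls in segment 3 (73.8° to 173.6°, cycloidal, h = 8): β = 132.8 − 73.8 = 59°, B = 99.8°; Δs = 8·(0.5912 − sin(2π·0.5912)/(2π)) = 5.4197; s = 1.0000 + 5.4197 = 6.4197
θ=87.3°: R = R0 + s = 25 + 1.1257 = 26.1257
θ=88.9°: R = R0 + s = 25 + 1.1743 = 26.1743
θ=132.8°: R = R0 + s = 25 + 6.4197 = 31.4197

θ=87.3°: 26.1257
θ=88.9°: 26.1743
θ=132.8°: 31.4197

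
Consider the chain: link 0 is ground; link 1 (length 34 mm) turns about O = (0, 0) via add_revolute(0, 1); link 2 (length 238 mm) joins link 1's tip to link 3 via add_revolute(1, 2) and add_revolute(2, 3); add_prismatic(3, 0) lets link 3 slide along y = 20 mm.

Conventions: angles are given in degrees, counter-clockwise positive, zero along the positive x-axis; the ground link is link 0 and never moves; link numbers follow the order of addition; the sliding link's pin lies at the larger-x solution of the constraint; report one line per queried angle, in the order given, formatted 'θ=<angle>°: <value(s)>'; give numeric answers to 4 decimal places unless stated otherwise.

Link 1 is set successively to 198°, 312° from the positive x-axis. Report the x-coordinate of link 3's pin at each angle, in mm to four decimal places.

geometry: r = 34 mm, L = 238 mm, e = 20 mm
θ=198°: crank pin P = (r cos θ, r sin θ) = (-32.335922, -10.506578)
θ=198°: h = r sin θ − e = -10.506578 − 20 = -30.506578
θ=198°: x = r cos θ + √(L² − h²) = -32.335922 + 236.036753 = 203.700831
θ=312°: crank pin P = (r cos θ, r sin θ) = (22.750441, -25.266924)
θ=312°: h = r sin θ − e = -25.266924 − 20 = -45.266924
θ=312°: x = r cos θ + √(L² − h²) = 22.750441 + 233.655528 = 256.405968

θ=198°: 203.7008
θ=312°: 256.4060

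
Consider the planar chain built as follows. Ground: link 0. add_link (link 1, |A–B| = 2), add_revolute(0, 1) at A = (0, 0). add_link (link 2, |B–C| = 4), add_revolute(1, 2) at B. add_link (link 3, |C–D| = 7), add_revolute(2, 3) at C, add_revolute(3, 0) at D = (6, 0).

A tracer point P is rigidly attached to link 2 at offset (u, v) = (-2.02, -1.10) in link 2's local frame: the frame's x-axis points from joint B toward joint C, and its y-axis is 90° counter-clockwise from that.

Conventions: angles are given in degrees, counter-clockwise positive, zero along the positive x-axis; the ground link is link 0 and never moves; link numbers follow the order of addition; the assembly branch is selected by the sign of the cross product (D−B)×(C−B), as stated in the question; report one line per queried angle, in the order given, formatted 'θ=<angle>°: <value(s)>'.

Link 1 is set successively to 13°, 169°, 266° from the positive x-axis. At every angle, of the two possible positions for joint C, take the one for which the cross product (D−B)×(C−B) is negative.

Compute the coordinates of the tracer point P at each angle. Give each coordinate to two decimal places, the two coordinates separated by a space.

A=(0,0), D=(6.00,0)
θ=13°: B = A + 2.00·(cos13°, sin13°) = (1.9487, 0.4499)
θ=13°: |BD| = 4.0762
θ=13°: circle(B,4.00) ∩ circle(D,7.00): a=-2.0098, h=3.4584
θ=13°:   candidates: C₊=(0.3329,4.1090) cross=14.097; C₋=(-0.4305,-2.7655) cross=-14.097
θ=13°:   branch - wants cross < 0 → take C=(-0.4305,-2.7655) (cross=-14.097)
θ=13°: ex = (C−B)/|BC| = (-0.5948,-0.8039); ey = (0.8039,-0.5948)
θ=13°: P = B + -2.02·ex + -1.10·ey = (2.2660,2.7280)
θ=169°: B = A + 2.00·(cos169°, sin169°) = (-1.9633, 0.3816)
θ=169°: |BD| = 7.9724
θ=169°: circle(B,4.00) ∩ circle(D,7.00): a=1.9166, h=3.5110
θ=169°:   candidates: C₊=(0.1192,3.7968) cross=27.991; C₋=(-0.2170,-3.2171) cross=-27.991
θ=169°:   branch - wants cross < 0 → take C=(-0.2170,-3.2171) (cross=-27.991)
θ=169°: ex = (C−B)/|BC| = (0.4366,-0.8997); ey = (0.8997,0.4366)
θ=169°: P = B + -2.02·ex + -1.10·ey = (-3.8348,1.7187)
θ=266°: B = A + 2.00·(cos266°, sin266°) = (-0.1395, -1.9951)
θ=266°: |BD| = 6.4556
θ=266°: circle(B,4.00) ∩ circle(D,7.00): a=0.6718, h=3.9432
θ=266°:   candidates: C₊=(-0.7192,1.9626) cross=25.455; C₋=(1.7181,-5.5376) cross=-25.455
θ=266°:   branch - wants cross < 0 → take C=(1.7181,-5.5376) (cross=-25.455)
θ=266°: ex = (C−B)/|BC| = (0.4644,-0.8856); ey = (0.8856,0.4644)
θ=266°: P = B + -2.02·ex + -1.10·ey = (-2.0518,-0.7170)

θ=13°: 2.27 2.73
θ=169°: -3.83 1.72
θ=266°: -2.05 -0.72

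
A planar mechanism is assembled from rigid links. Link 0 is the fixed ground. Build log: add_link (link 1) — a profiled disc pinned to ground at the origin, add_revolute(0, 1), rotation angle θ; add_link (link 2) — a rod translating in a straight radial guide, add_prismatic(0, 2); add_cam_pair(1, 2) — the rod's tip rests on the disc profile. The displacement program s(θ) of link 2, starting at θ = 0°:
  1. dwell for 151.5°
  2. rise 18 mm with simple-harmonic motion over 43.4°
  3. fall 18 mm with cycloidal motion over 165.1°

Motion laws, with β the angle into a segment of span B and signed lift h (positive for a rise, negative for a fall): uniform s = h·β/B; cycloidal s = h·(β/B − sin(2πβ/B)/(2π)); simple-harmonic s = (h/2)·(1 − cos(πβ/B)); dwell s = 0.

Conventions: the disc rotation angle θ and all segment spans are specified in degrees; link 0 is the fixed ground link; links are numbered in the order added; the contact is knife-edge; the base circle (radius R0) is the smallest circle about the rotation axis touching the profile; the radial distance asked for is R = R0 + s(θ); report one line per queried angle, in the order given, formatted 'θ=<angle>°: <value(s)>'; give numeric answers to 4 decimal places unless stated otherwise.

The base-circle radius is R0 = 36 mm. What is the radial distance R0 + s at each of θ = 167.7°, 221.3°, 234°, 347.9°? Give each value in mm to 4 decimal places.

seg 1 [0°–151.5°] dwell: s stays 0.0000
seg 2 [151.5°–194.9°] simple-harmonic, h=18: θ=167.7° here. β=16.2, B=43.4. 18/2·(1 − cos(π·0.3733)) = 5.5108 → s = 5.5108
seg 2 [151.5°–194.9°] simple-harmonic, h=18: full span → s += 18 → s = 18.0000
seg 3 [194.9°–360°] cycloidal, h=-18: θ=221.3° here. β=26.4, B=165.1. -18·(0.1599 − sin(2π·0.1599)/(2π)) = -0.4604 → s = 17.5396
seg 3 [194.9°–360°] cycloidal, h=-18: θ=234° here. β=39.1, B=165.1. -18·(0.2368 − sin(2π·0.2368)/(2π)) = -1.4079 → s = 16.5921
seg 3 [194.9°–360°] cycloidal, h=-18: θ=347.9° here. β=153, B=165.1. -18·(0.9267 − sin(2π·0.9267)/(2π)) = -17.9539 → s = 0.0461
θ=167.7°: R = R0 + s = 36 + 5.5108 = 41.5108
θ=221.3°: R = R0 + s = 36 + 17.5396 = 53.5396
θ=234°: R = R0 + s = 36 + 16.5921 = 52.5921
θ=347.9°: R = R0 + s = 36 + 0.0461 = 36.0461

θ=167.7°: 41.5108
θ=221.3°: 53.5396
θ=234°: 52.5921
θ=347.9°: 36.0461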